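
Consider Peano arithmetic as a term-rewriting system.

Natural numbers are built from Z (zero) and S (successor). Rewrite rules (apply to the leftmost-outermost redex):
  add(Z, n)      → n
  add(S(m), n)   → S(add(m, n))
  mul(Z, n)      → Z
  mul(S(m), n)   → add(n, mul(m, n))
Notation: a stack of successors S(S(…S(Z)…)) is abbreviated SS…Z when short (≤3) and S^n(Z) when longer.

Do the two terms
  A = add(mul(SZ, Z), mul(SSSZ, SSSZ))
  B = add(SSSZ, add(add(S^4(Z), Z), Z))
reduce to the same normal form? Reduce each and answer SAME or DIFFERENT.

Answer: DIFFERENT — A ⇓ S^9(Z), B ⇓ S^7(Z)

Reduction:
Term A:
  start: add(mul(SZ, Z), mul(SSSZ, SSSZ))
  [1] add(add(Z, mul(Z, Z)), mul(SSSZ, SSSZ))
  [2] add(mul(Z, Z), mul(SSSZ, SSSZ))
  [3] add(Z, mul(SSSZ, SSSZ))
  [4] mul(SSSZ, SSSZ)
  [5] add(SSSZ, mul(SSZ, SSSZ))
  [6] S(add(SSZ, mul(SSZ, SSSZ)))
  [7] S(S(add(SZ, mul(SSZ, SSSZ))))
  [8] S(S(S(add(Z, mul(SSZ, SSSZ)))))
  [9] S(S(S(mul(SSZ, SSSZ))))
  [10] S(S(S(add(SSSZ, mul(SZ, SSSZ)))))
  [11] S(S(S(S(add(SSZ, mul(SZ, SSSZ))))))
  [12] S(S(S(S(S(add(SZ, mul(SZ, SSSZ)))))))
  [13] S(S(S(S(S(S(add(Z, mul(SZ, SSSZ))))))))
  [14] S(S(S(S(S(S(mul(SZ, SSSZ)))))))
  [15] S(S(S(S(S(S(add(SSSZ, mul(Z, SSSZ))))))))
  [16] S(S(S(S(S(S(S(add(SSZ, mul(Z, SSSZ)))))))))
  [17] S(S(S(S(S(S(S(S(add(SZ, mul(Z, SSSZ))))))))))
  [18] S(S(S(S(S(S(S(S(S(add(Z, mul(Z, SSSZ)))))))))))
  [19] S(S(S(S(S(S(S(S(S(mul(Z, SSSZ))))))))))
  [20] S^9(Z)

Term B:
  start: add(SSSZ, add(add(S^4(Z), Z), Z))
  [1] S(add(SSZ, add(add(S^4(Z), Z), Z)))
  [2] S(S(add(SZ, add(add(S^4(Z), Z), Z))))
  [3] S(S(S(add(Z, add(add(S^4(Z), Z), Z)))))
  [4] S(S(S(add(add(S^4(Z), Z), Z))))
  [5] S(S(S(add(S(add(SSSZ, Z)), Z))))
  [6] S(S(S(S(add(add(SSSZ, Z), Z)))))
  [7] S(S(S(S(add(S(add(SSZ, Z)), Z)))))
  [8] S(S(S(S(S(add(add(SSZ, Z), Z))))))
  [9] S(S(S(S(S(add(S(add(SZ, Z)), Z))))))
  [10] S(S(S(S(S(S(add(add(SZ, Z), Z)))))))
  [11] S(S(S(S(S(S(add(S(add(Z, Z)), Z)))))))
  [12] S(S(S(S(S(S(S(add(add(Z, Z), Z))))))))
  [13] S(S(S(S(S(S(S(add(Z, Z))))))))
  [14] S^7(Z)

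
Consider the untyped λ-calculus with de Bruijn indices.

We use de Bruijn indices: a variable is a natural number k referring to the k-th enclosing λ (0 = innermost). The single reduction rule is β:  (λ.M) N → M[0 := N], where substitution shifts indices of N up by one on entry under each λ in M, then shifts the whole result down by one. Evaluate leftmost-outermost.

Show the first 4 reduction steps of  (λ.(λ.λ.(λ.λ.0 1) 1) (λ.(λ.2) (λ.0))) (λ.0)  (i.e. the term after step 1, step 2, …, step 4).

  start: (λ.(λ.λ.(λ.λ.0 1) 1) (λ.(λ.2) (λ.0))) (λ.0)
  step 1: (λ.λ.(λ.λ.0 1) 1) (λ.(λ.λ.0) (λ.0))
  step 2: λ.(λ.λ.0 1) (λ.(λ.λ.0) (λ.0))
  step 3: λ.λ.0 (λ.(λ.λ.0) (λ.0))
  step 4: λ.λ.0 (λ.λ.0)

Answer: after 4 steps: λ.λ.0 (λ.λ.0)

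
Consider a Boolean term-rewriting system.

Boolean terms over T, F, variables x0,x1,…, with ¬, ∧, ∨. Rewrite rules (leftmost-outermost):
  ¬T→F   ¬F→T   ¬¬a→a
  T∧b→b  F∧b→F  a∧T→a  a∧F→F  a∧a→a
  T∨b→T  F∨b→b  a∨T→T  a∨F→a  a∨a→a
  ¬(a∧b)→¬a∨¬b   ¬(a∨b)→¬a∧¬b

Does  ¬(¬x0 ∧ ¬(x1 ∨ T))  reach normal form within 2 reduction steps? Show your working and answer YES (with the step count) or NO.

Answer: NO — after 2 steps the term is x0 ∨ ¬¬(x1 ∨ T), not yet normal

Derivation:
  start: ¬(¬x0 ∧ ¬(x1 ∨ T))
  →1  ¬¬x0 ∨ ¬¬(x1 ∨ T)
  →2  x0 ∨ ¬¬(x1 ∨ T)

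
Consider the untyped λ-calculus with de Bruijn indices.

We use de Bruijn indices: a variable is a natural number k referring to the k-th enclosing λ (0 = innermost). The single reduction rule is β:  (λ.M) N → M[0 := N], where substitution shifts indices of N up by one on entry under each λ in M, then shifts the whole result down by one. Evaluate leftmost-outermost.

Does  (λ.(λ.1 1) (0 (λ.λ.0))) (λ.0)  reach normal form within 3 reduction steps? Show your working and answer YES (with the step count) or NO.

  start: (λ.(λ.1 1) (0 (λ.λ.0))) (λ.0)
  →1  (λ.(λ.0) (λ.0)) ((λ.0) (λ.λ.0))
  →2  (λ.0) (λ.0)
  →3  λ.0

Answer: YES — reaches normal form λ.0 in 3 ≤ 3 steps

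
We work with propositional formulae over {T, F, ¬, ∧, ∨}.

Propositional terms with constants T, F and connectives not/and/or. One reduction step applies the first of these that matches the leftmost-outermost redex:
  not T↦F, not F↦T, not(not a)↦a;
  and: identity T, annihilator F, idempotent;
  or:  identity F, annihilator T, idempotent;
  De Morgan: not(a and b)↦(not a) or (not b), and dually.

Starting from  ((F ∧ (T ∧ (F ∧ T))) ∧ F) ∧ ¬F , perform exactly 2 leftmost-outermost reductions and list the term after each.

Answer: after 2 steps: F

Reduction:
  start: ((F ∧ (T ∧ (F ∧ T))) ∧ F) ∧ ¬F
  →1  F ∧ ¬F
  →2  F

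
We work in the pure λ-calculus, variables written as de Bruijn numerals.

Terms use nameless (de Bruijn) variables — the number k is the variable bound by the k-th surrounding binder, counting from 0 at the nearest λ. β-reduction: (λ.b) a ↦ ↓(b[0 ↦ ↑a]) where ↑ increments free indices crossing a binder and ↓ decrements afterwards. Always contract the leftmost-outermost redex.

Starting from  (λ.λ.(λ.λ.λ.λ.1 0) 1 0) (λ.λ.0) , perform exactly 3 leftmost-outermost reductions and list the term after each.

  start: (λ.λ.(λ.λ.λ.λ.1 0) 1 0) (λ.λ.0)
  step 1: λ.(λ.λ.λ.λ.1 0) (λ.λ.0) 0
  step 2: λ.(λ.λ.λ.1 0) 0
  step 3: λ.λ.λ.1 0

Answer: after 3 steps: λ.λ.λ.1 0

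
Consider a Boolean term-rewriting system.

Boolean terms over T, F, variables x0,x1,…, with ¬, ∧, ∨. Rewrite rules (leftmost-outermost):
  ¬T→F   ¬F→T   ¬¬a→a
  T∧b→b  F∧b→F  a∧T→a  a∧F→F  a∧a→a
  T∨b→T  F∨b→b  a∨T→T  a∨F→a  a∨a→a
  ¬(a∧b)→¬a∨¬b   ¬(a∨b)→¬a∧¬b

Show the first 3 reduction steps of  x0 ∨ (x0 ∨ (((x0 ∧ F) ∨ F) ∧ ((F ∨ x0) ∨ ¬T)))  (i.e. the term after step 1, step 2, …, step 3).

  start: x0 ∨ (x0 ∨ (((x0 ∧ F) ∨ F) ∧ ((F ∨ x0) ∨ ¬T)))
  [1] x0 ∨ (x0 ∨ ((x0 ∧ F) ∧ ((F ∨ x0) ∨ ¬T)))
  [2] x0 ∨ (x0 ∨ (F ∧ ((F ∨ x0) ∨ ¬T)))
  [3] x0 ∨ (x0 ∨ F)

Answer: after 3 steps: x0 ∨ (x0 ∨ F)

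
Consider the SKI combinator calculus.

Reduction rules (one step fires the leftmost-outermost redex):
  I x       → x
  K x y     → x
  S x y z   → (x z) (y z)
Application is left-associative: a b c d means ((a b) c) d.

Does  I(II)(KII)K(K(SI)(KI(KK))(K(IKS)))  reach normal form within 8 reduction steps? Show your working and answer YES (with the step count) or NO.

Answer: YES — reaches normal form K(SI(K(KS))) in 7 ≤ 8 steps

Working:
  start: I(II)(KII)K(K(SI)(KI(KK))(K(IKS)))
  step 1: II(KII)K(K(SI)(KI(KK))(K(IKS)))
  step 2: I(KII)K(K(SI)(KI(KK))(K(IKS)))
  step 3: KIIK(K(SI)(KI(KK))(K(IKS)))
  step 4: IK(K(SI)(KI(KK))(K(IKS)))
  step 5: K(K(SI)(KI(KK))(K(IKS)))
  step 6: K(SI(K(IKS)))
  step 7: K(SI(K(KS)))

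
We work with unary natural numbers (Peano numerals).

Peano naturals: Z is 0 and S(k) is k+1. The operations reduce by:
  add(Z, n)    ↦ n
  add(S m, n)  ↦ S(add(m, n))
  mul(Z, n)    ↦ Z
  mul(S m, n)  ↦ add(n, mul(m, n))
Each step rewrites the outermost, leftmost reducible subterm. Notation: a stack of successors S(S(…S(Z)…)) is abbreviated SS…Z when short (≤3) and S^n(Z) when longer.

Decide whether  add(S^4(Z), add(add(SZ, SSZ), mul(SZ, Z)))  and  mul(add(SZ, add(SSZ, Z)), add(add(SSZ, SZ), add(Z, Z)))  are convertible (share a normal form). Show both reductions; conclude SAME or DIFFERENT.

Answer: DIFFERENT — A ⇓ S^7(Z), B ⇓ S^9(Z)

Working:
Term A:
  start: add(S^4(Z), add(add(SZ, SSZ), mul(SZ, Z)))
  step 1: S(add(SSSZ, add(add(SZ, SSZ), mul(SZ, Z))))
  step 2: S(S(add(SSZ, add(add(SZ, SSZ), mul(SZ, Z)))))
  step 3: S(S(S(add(SZ, add(add(SZ, SSZ), mul(SZ, Z))))))
  step 4: S(S(S(S(add(Z, add(add(SZ, SSZ), mul(SZ, Z)))))))
  step 5: S(S(S(S(add(add(SZ, SSZ), mul(SZ, Z))))))
  step 6: S(S(S(S(add(S(add(Z, SSZ)), mul(SZ, Z))))))
  step 7: S(S(S(S(S(add(add(Z, SSZ), mul(SZ, Z)))))))
  step 8: S(S(S(S(S(add(SSZ, mul(SZ, Z)))))))
  step 9: S(S(S(S(S(S(add(SZ, mul(SZ, Z))))))))
  step 10: S(S(S(S(S(S(S(add(Z, mul(SZ, Z)))))))))
  step 11: S(S(S(S(S(S(S(mul(SZ, Z))))))))
  step 12: S(S(S(S(S(S(S(add(Z, mul(Z, Z)))))))))
  step 13: S(S(S(S(S(S(S(mul(Z, Z))))))))
  step 14: S^7(Z)

Term B:
  start: mul(add(SZ, add(SSZ, Z)), add(add(SSZ, SZ), add(Z, Z)))
  step 1: mul(S(add(Z, add(SSZ, Z))), add(add(SSZ, SZ), add(Z, Z)))
  step 2: add(add(add(SSZ, SZ), add(Z, Z)), mul(add(Z, add(SSZ, Z)), add(add(SSZ, SZ), add(Z, Z))))
  step 3: add(add(S(add(SZ, SZ)), add(Z, Z)), mul(add(Z, add(SSZ, Z)), add(add(SSZ, SZ), add(Z, Z))))
  step 4: add(S(add(add(SZ, SZ), add(Z, Z))), mul(add(Z, add(SSZ, Z)), add(add(SSZ, SZ), add(Z, Z))))
  step 5: S(add(add(add(SZ, SZ), add(Z, Z)), mul(add(Z, add(SSZ, Z)), add(add(SSZ, SZ), add(Z, Z)))))
  step 6: S(add(add(S(add(Z, SZ)), add(Z, Z)), mul(add(Z, add(SSZ, Z)), add(add(SSZ, SZ), add(Z, Z)))))
  step 7: S(add(S(add(add(Z, SZ), add(Z, Z))), mul(add(Z, add(SSZ, Z)), add(add(SSZ, SZ), add(Z, Z)))))
  step 8: S(S(add(add(add(Z, SZ), add(Z, Z)), mul(add(Z, add(SSZ, Z)), add(add(SSZ, SZ), add(Z, Z))))))
  step 9: S(S(add(add(SZ, add(Z, Z)), mul(add(Z, add(SSZ, Z)), add(add(SSZ, SZ), add(Z, Z))))))
  step 10: S(S(add(S(add(Z, add(Z, Z))), mul(add(Z, add(SSZ, Z)), add(add(SSZ, SZ), add(Z, Z))))))
  step 11: S(S(S(add(add(Z, add(Z, Z)), mul(add(Z, add(SSZ, Z)), add(add(SSZ, SZ), add(Z, Z)))))))
  step 12: S(S(S(add(add(Z, Z), mul(add(Z, add(SSZ, Z)), add(add(SSZ, SZ), add(Z, Z)))))))
  step 13: S(S(S(add(Z, mul(add(Z, add(SSZ, Z)), add(add(SSZ, SZ), add(Z, Z)))))))
  step 14: S(S(S(mul(add(Z, add(SSZ, Z)), add(add(SSZ, SZ), add(Z, Z))))))
  step 15: S(S(S(mul(add(SSZ, Z), add(add(SSZ, SZ), add(Z, Z))))))
  step 16: S(S(S(mul(S(add(SZ, Z)), add(add(SSZ, SZ), add(Z, Z))))))
  step 17: S(S(S(add(add(add(SSZ, SZ), add(Z, Z)), mul(add(SZ, Z), add(add(SSZ, SZ), add(Z, Z)))))))
  step 18: S(S(S(add(add(S(add(SZ, SZ)), add(Z, Z)), mul(add(SZ, Z), add(add(SSZ, SZ), add(Z, Z)))))))
  step 19: S(S(S(add(S(add(add(SZ, SZ), add(Z, Z))), mul(add(SZ, Z), add(add(SSZ, SZ), add(Z, Z)))))))
  step 20: S(S(S(S(add(add(add(SZ, SZ), add(Z, Z)), mul(add(SZ, Z), add(add(SSZ, SZ), add(Z, Z))))))))
  step 21: S(S(S(S(add(add(S(add(Z, SZ)), add(Z, Z)), mul(add(SZ, Z), add(add(SSZ, SZ), add(Z, Z))))))))
  step 22: S(S(S(S(add(S(add(add(Z, SZ), add(Z, Z))), mul(add(SZ, Z), add(add(SSZ, SZ), add(Z, Z))))))))
  step 23: S(S(S(S(S(add(add(add(Z, SZ), add(Z, Z)), mul(add(SZ, Z), add(add(SSZ, SZ), add(Z, Z)))))))))
  step 24: S(S(S(S(S(add(add(SZ, add(Z, Z)), mul(add(SZ, Z), add(add(SSZ, SZ), add(Z, Z)))))))))
  step 25: S(S(S(S(S(add(S(add(Z, add(Z, Z))), mul(add(SZ, Z), add(add(SSZ, SZ), add(Z, Z)))))))))
  step 26: S(S(S(S(S(S(add(add(Z, add(Z, Z)), mul(add(SZ, Z), add(add(SSZ, SZ), add(Z, Z))))))))))
  step 27: S(S(S(S(S(S(add(add(Z, Z), mul(add(SZ, Z), add(add(SSZ, SZ), add(Z, Z))))))))))
  step 28: S(S(S(S(S(S(add(Z, mul(add(SZ, Z), add(add(SSZ, SZ), add(Z, Z))))))))))
  step 29: S(S(S(S(S(S(mul(add(SZ, Z), add(add(SSZ, SZ), add(Z, Z)))))))))
  step 30: S(S(S(S(S(S(mul(S(add(Z, Z)), add(add(SSZ, SZ), add(Z, Z)))))))))
  step 31: S(S(S(S(S(S(add(add(add(SSZ, SZ), add(Z, Z)), mul(add(Z, Z), add(add(SSZ, SZ), add(Z, Z))))))))))
  step 32: S(S(S(S(S(S(add(add(S(add(SZ, SZ)), add(Z, Z)), mul(add(Z, Z), add(add(SSZ, SZ), add(Z, Z))))))))))
  step 33: S(S(S(S(S(S(add(S(add(add(SZ, SZ), add(Z, Z))), mul(add(Z, Z), add(add(SSZ, SZ), add(Z, Z))))))))))
  step 34: S(S(S(S(S(S(S(add(add(add(SZ, SZ), add(Z, Z)), mul(add(Z, Z), add(add(SSZ, SZ), add(Z, Z)))))))))))
  step 35: S(S(S(S(S(S(S(add(add(S(add(Z, SZ)), add(Z, Z)), mul(add(Z, Z), add(add(SSZ, SZ), add(Z, Z)))))))))))
  step 36: S(S(S(S(S(S(S(add(S(add(add(Z, SZ), add(Z, Z))), mul(add(Z, Z), add(add(SSZ, SZ), add(Z, Z)))))))))))
  step 37: S(S(S(S(S(S(S(S(add(add(add(Z, SZ), add(Z, Z)), mul(add(Z, Z), add(add(SSZ, SZ), add(Z, Z))))))))))))
  step 38: S(S(S(S(S(S(S(S(add(add(SZ, add(Z, Z)), mul(add(Z, Z), add(add(SSZ, SZ), add(Z, Z))))))))))))
  step 39: S(S(S(S(S(S(S(S(add(S(add(Z, add(Z, Z))), mul(add(Z, Z), add(add(SSZ, SZ), add(Z, Z))))))))))))
  step 40: S(S(S(S(S(S(S(S(S(add(add(Z, add(Z, Z)), mul(add(Z, Z), add(add(SSZ, SZ), add(Z, Z)))))))))))))
  step 41: S(S(S(S(S(S(S(S(S(add(add(Z, Z), mul(add(Z, Z), add(add(SSZ, SZ), add(Z, Z)))))))))))))
  step 42: S(S(S(S(S(S(S(S(S(add(Z, mul(add(Z, Z), add(add(SSZ, SZ), add(Z, Z)))))))))))))
  step 43: S(S(S(S(S(S(S(S(S(mul(add(Z, Z), add(add(SSZ, SZ), add(Z, Z))))))))))))
  step 44: S(S(S(S(S(S(S(S(S(mul(Z, add(add(SSZ, SZ), add(Z, Z))))))))))))
  step 45: S^9(Z)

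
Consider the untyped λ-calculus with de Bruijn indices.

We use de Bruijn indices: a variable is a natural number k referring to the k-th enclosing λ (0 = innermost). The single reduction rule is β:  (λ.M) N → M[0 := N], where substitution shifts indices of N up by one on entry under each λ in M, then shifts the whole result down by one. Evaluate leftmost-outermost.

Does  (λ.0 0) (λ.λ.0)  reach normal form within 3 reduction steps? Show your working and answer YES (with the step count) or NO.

Answer: YES — reaches normal form λ.0 in 2 ≤ 3 steps

Derivation:
  start: (λ.0 0) (λ.λ.0)
  step 1: (λ.λ.0) (λ.λ.0)
  step 2: λ.0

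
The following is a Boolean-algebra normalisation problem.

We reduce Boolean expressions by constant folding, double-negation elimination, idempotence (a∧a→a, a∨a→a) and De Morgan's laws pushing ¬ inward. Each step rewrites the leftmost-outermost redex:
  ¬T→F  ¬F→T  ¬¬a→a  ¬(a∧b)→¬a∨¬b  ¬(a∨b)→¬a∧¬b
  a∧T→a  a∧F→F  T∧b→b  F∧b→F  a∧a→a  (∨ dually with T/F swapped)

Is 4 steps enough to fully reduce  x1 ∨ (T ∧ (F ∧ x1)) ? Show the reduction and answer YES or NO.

  start: x1 ∨ (T ∧ (F ∧ x1))
  →1  x1 ∨ (F ∧ x1)
  →2  x1 ∨ F
  →3  x1

Answer: YES — reaches normal form x1 in 3 ≤ 4 steps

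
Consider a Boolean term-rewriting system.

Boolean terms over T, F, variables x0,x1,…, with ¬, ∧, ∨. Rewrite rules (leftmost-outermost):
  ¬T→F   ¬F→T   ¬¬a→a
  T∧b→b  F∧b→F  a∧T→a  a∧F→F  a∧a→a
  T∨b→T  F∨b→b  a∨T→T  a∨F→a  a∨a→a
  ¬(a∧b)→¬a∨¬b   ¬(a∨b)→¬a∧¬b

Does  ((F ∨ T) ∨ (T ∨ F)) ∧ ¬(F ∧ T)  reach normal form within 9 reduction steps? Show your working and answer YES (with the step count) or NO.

Answer: YES — reaches normal form T in 6 ≤ 9 steps

Reduction:
  start: ((F ∨ T) ∨ (T ∨ F)) ∧ ¬(F ∧ T)
  step 1: (T ∨ (T ∨ F)) ∧ ¬(F ∧ T)
  step 2: T ∧ ¬(F ∧ T)
  step 3: ¬(F ∧ T)
  step 4: ¬F ∨ ¬T
  step 5: T ∨ ¬T
  step 6: T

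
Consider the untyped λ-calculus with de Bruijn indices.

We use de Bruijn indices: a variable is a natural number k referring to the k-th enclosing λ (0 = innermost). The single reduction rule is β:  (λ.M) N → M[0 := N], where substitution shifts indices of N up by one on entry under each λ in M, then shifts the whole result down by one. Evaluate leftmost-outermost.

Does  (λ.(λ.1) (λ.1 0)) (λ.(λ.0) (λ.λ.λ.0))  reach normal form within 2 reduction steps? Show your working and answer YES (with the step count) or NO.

  start: (λ.(λ.1) (λ.1 0)) (λ.(λ.0) (λ.λ.λ.0))
  [1] (λ.λ.(λ.0) (λ.λ.λ.0)) (λ.(λ.(λ.0) (λ.λ.λ.0)) 0)
  [2] λ.(λ.0) (λ.λ.λ.0)

Answer: NO — after 2 steps the term is λ.(λ.0) (λ.λ.λ.0), not yet normal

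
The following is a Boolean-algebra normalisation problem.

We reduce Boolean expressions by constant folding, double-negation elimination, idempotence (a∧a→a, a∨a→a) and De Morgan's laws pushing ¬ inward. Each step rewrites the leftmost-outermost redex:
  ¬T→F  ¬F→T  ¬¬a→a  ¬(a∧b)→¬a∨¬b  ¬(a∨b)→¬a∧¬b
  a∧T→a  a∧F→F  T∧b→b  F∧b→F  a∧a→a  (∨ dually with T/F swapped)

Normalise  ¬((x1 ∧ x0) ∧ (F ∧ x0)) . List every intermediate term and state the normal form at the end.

  start: ¬((x1 ∧ x0) ∧ (F ∧ x0))
  [1] ¬(x1 ∧ x0) ∨ ¬(F ∧ x0)
  [2] (¬x1 ∨ ¬x0) ∨ ¬(F ∧ x0)
  [3] (¬x1 ∨ ¬x0) ∨ (¬F ∨ ¬x0)
  [4] (¬x1 ∨ ¬x0) ∨ (T ∨ ¬x0)
  [5] (¬x1 ∨ ¬x0) ∨ T
  [6] T

Answer: normal form = T  (in 6 steps)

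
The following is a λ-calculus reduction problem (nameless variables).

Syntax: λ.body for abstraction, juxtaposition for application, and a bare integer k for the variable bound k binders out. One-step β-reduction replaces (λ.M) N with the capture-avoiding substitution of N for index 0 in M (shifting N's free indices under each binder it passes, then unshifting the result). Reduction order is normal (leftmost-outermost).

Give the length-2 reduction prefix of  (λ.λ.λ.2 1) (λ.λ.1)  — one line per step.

Answer: after 2 steps: λ.λ.λ.2

Reduction:
  start: (λ.λ.λ.2 1) (λ.λ.1)
  →1  λ.λ.(λ.λ.1) 1
  →2  λ.λ.λ.2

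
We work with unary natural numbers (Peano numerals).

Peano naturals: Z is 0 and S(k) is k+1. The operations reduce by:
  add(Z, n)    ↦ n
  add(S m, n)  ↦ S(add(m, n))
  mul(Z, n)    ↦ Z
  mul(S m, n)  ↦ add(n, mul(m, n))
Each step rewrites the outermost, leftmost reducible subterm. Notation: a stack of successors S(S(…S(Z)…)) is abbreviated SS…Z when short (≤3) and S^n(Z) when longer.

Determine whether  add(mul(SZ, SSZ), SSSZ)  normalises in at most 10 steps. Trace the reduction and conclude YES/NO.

Answer: YES — reaches normal form S^5(Z) in 8 ≤ 10 steps

Reduction:
  start: add(mul(SZ, SSZ), SSSZ)
  →1  add(add(SSZ, mul(Z, SSZ)), SSSZ)
  →2  add(S(add(SZ, mul(Z, SSZ))), SSSZ)
  →3  S(add(add(SZ, mul(Z, SSZ)), SSSZ))
  →4  S(add(S(add(Z, mul(Z, SSZ))), SSSZ))
  →5  S(S(add(add(Z, mul(Z, SSZ)), SSSZ)))
  →6  S(S(add(mul(Z, SSZ), SSSZ)))
  →7  S(S(add(Z, SSSZ)))
  →8  S^5(Z)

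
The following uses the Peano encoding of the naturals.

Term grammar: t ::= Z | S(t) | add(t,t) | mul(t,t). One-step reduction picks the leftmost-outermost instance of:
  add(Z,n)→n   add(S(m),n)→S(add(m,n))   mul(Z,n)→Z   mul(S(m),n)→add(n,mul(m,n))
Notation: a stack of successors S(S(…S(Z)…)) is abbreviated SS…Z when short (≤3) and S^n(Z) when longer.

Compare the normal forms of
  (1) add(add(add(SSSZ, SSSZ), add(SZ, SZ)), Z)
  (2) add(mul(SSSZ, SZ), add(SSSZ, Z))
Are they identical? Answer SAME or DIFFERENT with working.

Term A:
  start: add(add(add(SSSZ, SSSZ), add(SZ, SZ)), Z)
  [1] add(add(S(add(SSZ, SSSZ)), add(SZ, SZ)), Z)
  [2] add(S(add(add(SSZ, SSSZ), add(SZ, SZ))), Z)
  [3] S(add(add(add(SSZ, SSSZ), add(SZ, SZ)), Z))
  [4] S(add(add(S(add(SZ, SSSZ)), add(SZ, SZ)), Z))
  [5] S(add(S(add(add(SZ, SSSZ), add(SZ, SZ))), Z))
  [6] S(S(add(add(add(SZ, SSSZ), add(SZ, SZ)), Z)))
  [7] S(S(add(add(S(add(Z, SSSZ)), add(SZ, SZ)), Z)))
  [8] S(S(add(S(add(add(Z, SSSZ), add(SZ, SZ))), Z)))
  [9] S(S(S(add(add(add(Z, SSSZ), add(SZ, SZ)), Z))))
  [10] S(S(S(add(add(SSSZ, add(SZ, SZ)), Z))))
  [11] S(S(S(add(S(add(SSZ, add(SZ, SZ))), Z))))
  [12] S(S(S(S(add(add(SSZ, add(SZ, SZ)), Z)))))
  [13] S(S(S(S(add(S(add(SZ, add(SZ, SZ))), Z)))))
  [14] S(S(S(S(S(add(add(SZ, add(SZ, SZ)), Z))))))
  [15] S(S(S(S(S(add(S(add(Z, add(SZ, SZ))), Z))))))
  [16] S(S(S(S(S(S(add(add(Z, add(SZ, SZ)), Z)))))))
  [17] S(S(S(S(S(S(add(add(SZ, SZ), Z)))))))
  [18] S(S(S(S(S(S(add(S(add(Z, SZ)), Z)))))))
  [19] S(S(S(S(S(S(S(add(add(Z, SZ), Z))))))))
  [20] S(S(S(S(S(S(S(add(SZ, Z))))))))
  [21] S(S(S(S(S(S(S(S(add(Z, Z)))))))))
  [22] S^8(Z)

Term B:
  start: add(mul(SSSZ, SZ), add(SSSZ, Z))
  [1] add(add(SZ, mul(SSZ, SZ)), add(SSSZ, Z))
  [2] add(S(add(Z, mul(SSZ, SZ))), add(SSSZ, Z))
  [3] S(add(add(Z, mul(SSZ, SZ)), add(SSSZ, Z)))
  [4] S(add(mul(SSZ, SZ), add(SSSZ, Z)))
  [5] S(add(add(SZ, mul(SZ, SZ)), add(SSSZ, Z)))
  [6] S(add(S(add(Z, mul(SZ, SZ))), add(SSSZ, Z)))
  [7] S(S(add(add(Z, mul(SZ, SZ)), add(SSSZ, Z))))
  [8] S(S(add(mul(SZ, SZ), add(SSSZ, Z))))
  [9] S(S(add(add(SZ, mul(Z, SZ)), add(SSSZ, Z))))
  [10] S(S(add(S(add(Z, mul(Z, SZ))), add(SSSZ, Z))))
  [11] S(S(S(add(add(Z, mul(Z, SZ)), add(SSSZ, Z)))))
  [12] S(S(S(add(mul(Z, SZ), add(SSSZ, Z)))))
  [13] S(S(S(add(Z, add(SSSZ, Z)))))
  [14] S(S(S(add(SSSZ, Z))))
  [15] S(S(S(S(add(SSZ, Z)))))
  [16] S(S(S(S(S(add(SZ, Z))))))
  [17] S(S(S(S(S(S(add(Z, Z)))))))
  [18] S^6(Z)

Answer: DIFFERENT — A ⇓ S^8(Z), B ⇓ S^6(Z)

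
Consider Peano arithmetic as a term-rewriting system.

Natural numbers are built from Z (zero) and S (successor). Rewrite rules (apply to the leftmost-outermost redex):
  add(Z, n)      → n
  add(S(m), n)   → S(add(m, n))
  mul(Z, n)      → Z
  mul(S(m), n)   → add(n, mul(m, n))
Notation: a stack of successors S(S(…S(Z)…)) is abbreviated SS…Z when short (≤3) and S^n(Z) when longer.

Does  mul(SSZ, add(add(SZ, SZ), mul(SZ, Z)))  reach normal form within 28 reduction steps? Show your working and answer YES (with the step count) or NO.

  start: mul(SSZ, add(add(SZ, SZ), mul(SZ, Z)))
  →1  add(add(add(SZ, SZ), mul(SZ, Z)), mul(SZ, add(add(SZ, SZ), mul(SZ, Z))))
  →2  add(add(S(add(Z, SZ)), mul(SZ, Z)), mul(SZ, add(add(SZ, SZ), mul(SZ, Z))))
  →3  add(S(add(add(Z, SZ), mul(SZ, Z))), mul(SZ, add(add(SZ, SZ), mul(SZ, Z))))
  →4  S(add(add(add(Z, SZ), mul(SZ, Z)), mul(SZ, add(add(SZ, SZ), mul(SZ, Z)))))
  →5  S(add(add(SZ, mul(SZ, Z)), mul(SZ, add(add(SZ, SZ), mul(SZ, Z)))))
  →6  S(add(S(add(Z, mul(SZ, Z))), mul(SZ, add(add(SZ, SZ), mul(SZ, Z)))))
  →7  S(S(add(add(Z, mul(SZ, Z)), mul(SZ, add(add(SZ, SZ), mul(SZ, Z))))))
  →8  S(S(add(mul(SZ, Z), mul(SZ, add(add(SZ, SZ), mul(SZ, Z))))))
  →9  S(S(add(add(Z, mul(Z, Z)), mul(SZ, add(add(SZ, SZ), mul(SZ, Z))))))
  →10  S(S(add(mul(Z, Z), mul(SZ, add(add(SZ, SZ), mul(SZ, Z))))))
  →11  S(S(add(Z, mul(SZ, add(add(SZ, SZ), mul(SZ, Z))))))
  →12  S(S(mul(SZ, add(add(SZ, SZ), mul(SZ, Z)))))
  →13  S(S(add(add(add(SZ, SZ), mul(SZ, Z)), mul(Z, add(add(SZ, SZ), mul(SZ, Z))))))
  →14  S(S(add(add(S(add(Z, SZ)), mul(SZ, Z)), mul(Z, add(add(SZ, SZ), mul(SZ, Z))))))
  →15  S(S(add(S(add(add(Z, SZ), mul(SZ, Z))), mul(Z, add(add(SZ, SZ), mul(SZ, Z))))))
  →16  S(S(S(add(add(add(Z, SZ), mul(SZ, Z)), mul(Z, add(add(SZ, SZ), mul(SZ, Z)))))))
  →17  S(S(S(add(add(SZ, mul(SZ, Z)), mul(Z, add(add(SZ, SZ), mul(SZ, Z)))))))
  →18  S(S(S(add(S(add(Z, mul(SZ, Z))), mul(Z, add(add(SZ, SZ), mul(SZ, Z)))))))
  →19  S(S(S(S(add(add(Z, mul(SZ, Z)), mul(Z, add(add(SZ, SZ), mul(SZ, Z))))))))
  →20  S(S(S(S(add(mul(SZ, Z), mul(Z, add(add(SZ, SZ), mul(SZ, Z))))))))
  →21  S(S(S(S(add(add(Z, mul(Z, Z)), mul(Z, add(add(SZ, SZ), mul(SZ, Z))))))))
  →22  S(S(S(S(add(mul(Z, Z), mul(Z, add(add(SZ, SZ), mul(SZ, Z))))))))
  →23  S(S(S(S(add(Z, mul(Z, add(add(SZ, SZ), mul(SZ, Z))))))))
  →24  S(S(S(S(mul(Z, add(add(SZ, SZ), mul(SZ, Z)))))))
  →25  S^4(Z)

Answer: YES — reaches normal form S^4(Z) in 25 ≤ 28 steps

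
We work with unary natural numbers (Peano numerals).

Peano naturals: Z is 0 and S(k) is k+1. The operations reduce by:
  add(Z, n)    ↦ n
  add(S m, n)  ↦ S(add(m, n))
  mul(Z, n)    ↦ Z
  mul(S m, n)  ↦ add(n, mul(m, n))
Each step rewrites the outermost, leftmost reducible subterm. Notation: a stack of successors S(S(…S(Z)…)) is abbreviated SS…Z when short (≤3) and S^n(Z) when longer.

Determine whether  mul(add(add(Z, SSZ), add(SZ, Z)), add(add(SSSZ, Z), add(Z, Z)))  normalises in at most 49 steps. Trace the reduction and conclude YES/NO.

Answer: YES — reaches normal form S^9(Z) in 49 ≤ 49 steps

Derivation:
  start: mul(add(add(Z, SSZ), add(SZ, Z)), add(add(SSSZ, Z), add(Z, Z)))
  →1  mul(add(SSZ, add(SZ, Z)), add(add(SSSZ, Z), add(Z, Z)))
  →2  mul(S(add(SZ, add(SZ, Z))), add(add(SSSZ, Z), add(Z, Z)))
  →3  add(add(add(SSSZ, Z), add(Z, Z)), mul(add(SZ, add(SZ, Z)), add(add(SSSZ, Z), add(Z, Z))))
  →4  add(add(S(add(SSZ, Z)), add(Z, Z)), mul(add(SZ, add(SZ, Z)), add(add(SSSZ, Z), add(Z, Z))))
  →5  add(S(add(add(SSZ, Z), add(Z, Z))), mul(add(SZ, add(SZ, Z)), add(add(SSSZ, Z), add(Z, Z))))
  →6  S(add(add(add(SSZ, Z), add(Z, Z)), mul(add(SZ, add(SZ, Z)), add(add(SSSZ, Z), add(Z, Z)))))
  →7  S(add(add(S(add(SZ, Z)), add(Z, Z)), mul(add(SZ, add(SZ, Z)), add(add(SSSZ, Z), add(Z, Z)))))
  →8  S(add(S(add(add(SZ, Z), add(Z, Z))), mul(add(SZ, add(SZ, Z)), add(add(SSSZ, Z), add(Z, Z)))))
  →9  S(S(add(add(add(SZ, Z), add(Z, Z)), mul(add(SZ, add(SZ, Z)), add(add(SSSZ, Z), add(Z, Z))))))
  →10  S(S(add(add(S(add(Z, Z)), add(Z, Z)), mul(add(SZ, add(SZ, Z)), add(add(SSSZ, Z), add(Z, Z))))))
  →11  S(S(add(S(add(add(Z, Z), add(Z, Z))), mul(add(SZ, add(SZ, Z)), add(add(SSSZ, Z), add(Z, Z))))))
  →12  S(S(S(add(add(add(Z, Z), add(Z, Z)), mul(add(SZ, add(SZ, Z)), add(add(SSSZ, Z), add(Z, Z)))))))
  →13  S(S(S(add(add(Z, add(Z, Z)), mul(add(SZ, add(SZ, Z)), add(add(SSSZ, Z), add(Z, Z)))))))
  →14  S(S(S(add(add(Z, Z), mul(add(SZ, add(SZ, Z)), add(add(SSSZ, Z), add(Z, Z)))))))
  →15  S(S(S(add(Z, mul(add(SZ, add(SZ, Z)), add(add(SSSZ, Z), add(Z, Z)))))))
  →16  S(S(S(mul(add(SZ, add(SZ, Z)), add(add(SSSZ, Z), add(Z, Z))))))
  →17  S(S(S(mul(S(add(Z, add(SZ, Z))), add(add(SSSZ, Z), add(Z, Z))))))
  →18  S(S(S(add(add(add(SSSZ, Z), add(Z, Z)), mul(add(Z, add(SZ, Z)), add(add(SSSZ, Z), add(Z, Z)))))))
  →19  S(S(S(add(add(S(add(SSZ, Z)), add(Z, Z)), mul(add(Z, add(SZ, Z)), add(add(SSSZ, Z), add(Z, Z)))))))
  →20  S(S(S(add(S(add(add(SSZ, Z), add(Z, Z))), mul(add(Z, add(SZ, Z)), add(add(SSSZ, Z), add(Z, Z)))))))
  →21  S(S(S(S(add(add(add(SSZ, Z), add(Z, Z)), mul(add(Z, add(SZ, Z)), add(add(SSSZ, Z), add(Z, Z))))))))
  →22  S(S(S(S(add(add(S(add(SZ, Z)), add(Z, Z)), mul(add(Z, add(SZ, Z)), add(add(SSSZ, Z), add(Z, Z))))))))
  →23  S(S(S(S(add(S(add(add(SZ, Z), add(Z, Z))), mul(add(Z, add(SZ, Z)), add(add(SSSZ, Z), add(Z, Z))))))))
  →24  S(S(S(S(S(add(add(add(SZ, Z), add(Z, Z)), mul(add(Z, add(SZ, Z)), add(add(SSSZ, Z), add(Z, Z)))))))))
  →25  S(S(S(S(S(add(add(S(add(Z, Z)), add(Z, Z)), mul(add(Z, add(SZ, Z)), add(add(SSSZ, Z), add(Z, Z)))))))))
  →26  S(S(S(S(S(add(S(add(add(Z, Z), add(Z, Z))), mul(add(Z, add(SZ, Z)), add(add(SSSZ, Z), add(Z, Z)))))))))
  →27  S(S(S(S(S(S(add(add(add(Z, Z), add(Z, Z)), mul(add(Z, add(SZ, Z)), add(add(SSSZ, Z), add(Z, Z))))))))))
  →28  S(S(S(S(S(S(add(add(Z, add(Z, Z)), mul(add(Z, add(SZ, Z)), add(add(SSSZ, Z), add(Z, Z))))))))))
  →29  S(S(S(S(S(S(add(add(Z, Z), mul(add(Z, add(SZ, Z)), add(add(SSSZ, Z), add(Z, Z))))))))))
  →30  S(S(S(S(S(S(add(Z, mul(add(Z, add(SZ, Z)), add(add(SSSZ, Z), add(Z, Z))))))))))
  →31  S(S(S(S(S(S(mul(add(Z, add(SZ, Z)), add(add(SSSZ, Z), add(Z, Z)))))))))
  →32  S(S(S(S(S(S(mul(add(SZ, Z), add(add(SSSZ, Z), add(Z, Z)))))))))
  →33  S(S(S(S(S(S(mul(S(add(Z, Z)), add(add(SSSZ, Z), add(Z, Z)))))))))
  →34  S(S(S(S(S(S(add(add(add(SSSZ, Z), add(Z, Z)), mul(add(Z, Z), add(add(SSSZ, Z), add(Z, Z))))))))))
  →35  S(S(S(S(S(S(add(add(S(add(SSZ, Z)), add(Z, Z)), mul(add(Z, Z), add(add(SSSZ, Z), add(Z, Z))))))))))
  →36  S(S(S(S(S(S(add(S(add(add(SSZ, Z), add(Z, Z))), mul(add(Z, Z), add(add(SSSZ, Z), add(Z, Z))))))))))
  →37  S(S(S(S(S(S(S(add(add(add(SSZ, Z), add(Z, Z)), mul(add(Z, Z), add(add(SSSZ, Z), add(Z, Z)))))))))))
  →38  S(S(S(S(S(S(S(add(add(S(add(SZ, Z)), add(Z, Z)), mul(add(Z, Z), add(add(SSSZ, Z), add(Z, Z)))))))))))
  →39  S(S(S(S(S(S(S(add(S(add(add(SZ, Z), add(Z, Z))), mul(add(Z, Z), add(add(SSSZ, Z), add(Z, Z)))))))))))
  →40  S(S(S(S(S(S(S(S(add(add(add(SZ, Z), add(Z, Z)), mul(add(Z, Z), add(add(SSSZ, Z), add(Z, Z))))))))))))
  →41  S(S(S(S(S(S(S(S(add(add(S(add(Z, Z)), add(Z, Z)), mul(add(Z, Z), add(add(SSSZ, Z), add(Z, Z))))))))))))
  →42  S(S(S(S(S(S(S(S(add(S(add(add(Z, Z), add(Z, Z))), mul(add(Z, Z), add(add(SSSZ, Z), add(Z, Z))))))))))))
  →43  S(S(S(S(S(S(S(S(S(add(add(add(Z, Z), add(Z, Z)), mul(add(Z, Z), add(add(SSSZ, Z), add(Z, Z)))))))))))))
  →44  S(S(S(S(S(S(S(S(S(add(add(Z, add(Z, Z)), mul(add(Z, Z), add(add(SSSZ, Z), add(Z, Z)))))))))))))
  →45  S(S(S(S(S(S(S(S(S(add(add(Z, Z), mul(add(Z, Z), add(add(SSSZ, Z), add(Z, Z)))))))))))))
  →46  S(S(S(S(S(S(S(S(S(add(Z, mul(add(Z, Z), add(add(SSSZ, Z), add(Z, Z)))))))))))))
  →47  S(S(S(S(S(S(S(S(S(mul(add(Z, Z), add(add(SSSZ, Z), add(Z, Z))))))))))))
  →48  S(S(S(S(S(S(S(S(S(mul(Z, add(add(SSSZ, Z), add(Z, Z))))))))))))
  →49  S^9(Z)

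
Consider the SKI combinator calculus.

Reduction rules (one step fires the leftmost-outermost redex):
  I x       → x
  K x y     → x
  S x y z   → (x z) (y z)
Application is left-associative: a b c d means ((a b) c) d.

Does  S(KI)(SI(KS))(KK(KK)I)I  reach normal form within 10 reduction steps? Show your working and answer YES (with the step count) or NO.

Answer: YES — reaches normal form I in 8 ≤ 10 steps

Derivation:
  start: S(KI)(SI(KS))(KK(KK)I)I
  →1  KI(KK(KK)I)(SI(KS)(KK(KK)I))I
  →2  I(SI(KS)(KK(KK)I))I
  →3  SI(KS)(KK(KK)I)I
  →4  I(KK(KK)I)(KS(KK(KK)I))I
  →5  KK(KK)I(KS(KK(KK)I))I
  →6  KI(KS(KK(KK)I))I
  →7  II
  →8  I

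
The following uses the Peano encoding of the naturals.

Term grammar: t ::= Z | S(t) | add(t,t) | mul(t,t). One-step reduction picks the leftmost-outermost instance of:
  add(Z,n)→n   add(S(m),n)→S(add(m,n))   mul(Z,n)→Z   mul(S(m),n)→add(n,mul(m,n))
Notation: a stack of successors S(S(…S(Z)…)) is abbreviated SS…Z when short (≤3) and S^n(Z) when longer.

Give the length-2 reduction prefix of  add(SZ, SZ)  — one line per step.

  start: add(SZ, SZ)
  [1] S(add(Z, SZ))
  [2] SSZ

Answer: after 2 steps: SSZ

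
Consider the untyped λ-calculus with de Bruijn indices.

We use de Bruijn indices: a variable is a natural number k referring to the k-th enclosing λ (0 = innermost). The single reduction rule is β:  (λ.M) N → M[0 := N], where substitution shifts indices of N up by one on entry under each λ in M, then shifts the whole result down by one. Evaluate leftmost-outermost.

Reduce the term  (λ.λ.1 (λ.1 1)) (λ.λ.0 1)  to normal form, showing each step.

Answer: normal form = λ.λ.0 (λ.2 2)  (in 2 steps)

Derivation:
  start: (λ.λ.1 (λ.1 1)) (λ.λ.0 1)
  step 1: λ.(λ.λ.0 1) (λ.1 1)
  step 2: λ.λ.0 (λ.2 2)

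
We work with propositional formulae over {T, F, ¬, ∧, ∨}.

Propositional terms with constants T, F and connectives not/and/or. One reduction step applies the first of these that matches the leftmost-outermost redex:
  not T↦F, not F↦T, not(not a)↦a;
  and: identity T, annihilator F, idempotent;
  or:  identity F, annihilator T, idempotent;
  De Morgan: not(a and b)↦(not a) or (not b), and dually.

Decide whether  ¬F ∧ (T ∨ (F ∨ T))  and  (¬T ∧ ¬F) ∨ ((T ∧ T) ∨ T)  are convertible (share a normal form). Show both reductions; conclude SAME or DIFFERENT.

Term A:
  start: ¬F ∧ (T ∨ (F ∨ T))
  [1] T ∧ (T ∨ (F ∨ T))
  [2] T ∨ (F ∨ T)
  [3] T

Term B:
  start: (¬T ∧ ¬F) ∨ ((T ∧ T) ∨ T)
  [1] (F ∧ ¬F) ∨ ((T ∧ T) ∨ T)
  [2] F ∨ ((T ∧ T) ∨ T)
  [3] (T ∧ T) ∨ T
  [4] T

Answer: SAME — A ⇓ T, B ⇓ T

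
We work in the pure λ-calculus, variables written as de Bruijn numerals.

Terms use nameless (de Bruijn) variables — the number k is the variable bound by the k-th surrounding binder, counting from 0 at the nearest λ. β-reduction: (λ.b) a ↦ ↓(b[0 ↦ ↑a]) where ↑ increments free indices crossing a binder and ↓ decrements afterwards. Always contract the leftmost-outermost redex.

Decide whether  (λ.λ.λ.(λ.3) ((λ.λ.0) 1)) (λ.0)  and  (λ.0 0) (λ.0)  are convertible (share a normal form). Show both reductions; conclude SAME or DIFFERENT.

Answer: DIFFERENT — A ⇓ λ.λ.λ.0, B ⇓ λ.0

Derivation:
Term A:
  start: (λ.λ.λ.(λ.3) ((λ.λ.0) 1)) (λ.0)
  step 1: λ.λ.(λ.λ.0) ((λ.λ.0) 1)
  step 2: λ.λ.λ.0

Term B:
  start: (λ.0 0) (λ.0)
  step 1: (λ.0) (λ.0)
  step 2: λ.0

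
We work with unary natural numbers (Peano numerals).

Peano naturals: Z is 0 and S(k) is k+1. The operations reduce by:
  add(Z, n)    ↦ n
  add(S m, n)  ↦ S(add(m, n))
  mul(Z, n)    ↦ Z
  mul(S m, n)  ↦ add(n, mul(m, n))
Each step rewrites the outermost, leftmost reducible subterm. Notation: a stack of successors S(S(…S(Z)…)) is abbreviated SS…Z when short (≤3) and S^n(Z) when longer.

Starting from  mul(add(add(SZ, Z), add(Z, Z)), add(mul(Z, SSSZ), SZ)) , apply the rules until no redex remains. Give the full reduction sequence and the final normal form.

  start: mul(add(add(SZ, Z), add(Z, Z)), add(mul(Z, SSSZ), SZ))
  step 1: mul(add(S(add(Z, Z)), add(Z, Z)), add(mul(Z, SSSZ), SZ))
  step 2: mul(S(add(add(Z, Z), add(Z, Z))), add(mul(Z, SSSZ), SZ))
  step 3: add(add(mul(Z, SSSZ), SZ), mul(add(add(Z, Z), add(Z, Z)), add(mul(Z, SSSZ), SZ)))
  step 4: add(add(Z, SZ), mul(add(add(Z, Z), add(Z, Z)), add(mul(Z, SSSZ), SZ)))
  step 5: add(SZ, mul(add(add(Z, Z), add(Z, Z)), add(mul(Z, SSSZ), SZ)))
  step 6: S(add(Z, mul(add(add(Z, Z), add(Z, Z)), add(mul(Z, SSSZ), SZ))))
  step 7: S(mul(add(add(Z, Z), add(Z, Z)), add(mul(Z, SSSZ), SZ)))
  step 8: S(mul(add(Z, add(Z, Z)), add(mul(Z, SSSZ), SZ)))
  step 9: S(mul(add(Z, Z), add(mul(Z, SSSZ), SZ)))
  step 10: S(mul(Z, add(mul(Z, SSSZ), SZ)))
  step 11: SZ

Answer: normal form = SZ  (in 11 steps)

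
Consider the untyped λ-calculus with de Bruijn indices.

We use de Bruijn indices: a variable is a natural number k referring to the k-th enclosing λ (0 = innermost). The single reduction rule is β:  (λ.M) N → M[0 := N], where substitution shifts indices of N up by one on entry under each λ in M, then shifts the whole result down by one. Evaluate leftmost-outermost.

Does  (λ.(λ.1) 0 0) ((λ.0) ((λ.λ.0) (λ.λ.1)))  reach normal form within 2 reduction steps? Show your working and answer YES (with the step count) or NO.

  start: (λ.(λ.1) 0 0) ((λ.0) ((λ.λ.0) (λ.λ.1)))
  →1  (λ.(λ.0) ((λ.λ.0) (λ.λ.1))) ((λ.0) ((λ.λ.0) (λ.λ.1))) ((λ.0) ((λ.λ.0) (λ.λ.1)))
  →2  (λ.0) ((λ.λ.0) (λ.λ.1)) ((λ.0) ((λ.λ.0) (λ.λ.1)))

Answer: NO — after 2 steps the term is (λ.0) ((λ.λ.0) (λ.λ.1)) ((λ.0) ((λ.λ.0) (λ.λ.1))), not yet normal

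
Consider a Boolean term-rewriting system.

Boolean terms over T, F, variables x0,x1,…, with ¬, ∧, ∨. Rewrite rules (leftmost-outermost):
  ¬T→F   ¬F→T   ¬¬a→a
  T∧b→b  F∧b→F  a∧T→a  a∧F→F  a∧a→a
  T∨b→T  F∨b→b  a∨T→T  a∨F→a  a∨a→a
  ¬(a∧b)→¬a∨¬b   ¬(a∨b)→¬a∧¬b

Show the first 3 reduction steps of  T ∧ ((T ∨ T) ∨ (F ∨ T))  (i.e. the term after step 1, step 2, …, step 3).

  start: T ∧ ((T ∨ T) ∨ (F ∨ T))
  [1] (T ∨ T) ∨ (F ∨ T)
  [2] T ∨ (F ∨ T)
  [3] T

Answer: after 3 steps: T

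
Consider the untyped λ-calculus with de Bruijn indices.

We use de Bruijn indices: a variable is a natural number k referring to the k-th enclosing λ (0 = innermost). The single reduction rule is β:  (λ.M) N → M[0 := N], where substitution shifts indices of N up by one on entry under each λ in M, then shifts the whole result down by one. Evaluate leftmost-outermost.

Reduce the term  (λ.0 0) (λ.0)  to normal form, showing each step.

  start: (λ.0 0) (λ.0)
  [1] (λ.0) (λ.0)
  [2] λ.0

Answer: normal form = λ.0  (in 2 steps)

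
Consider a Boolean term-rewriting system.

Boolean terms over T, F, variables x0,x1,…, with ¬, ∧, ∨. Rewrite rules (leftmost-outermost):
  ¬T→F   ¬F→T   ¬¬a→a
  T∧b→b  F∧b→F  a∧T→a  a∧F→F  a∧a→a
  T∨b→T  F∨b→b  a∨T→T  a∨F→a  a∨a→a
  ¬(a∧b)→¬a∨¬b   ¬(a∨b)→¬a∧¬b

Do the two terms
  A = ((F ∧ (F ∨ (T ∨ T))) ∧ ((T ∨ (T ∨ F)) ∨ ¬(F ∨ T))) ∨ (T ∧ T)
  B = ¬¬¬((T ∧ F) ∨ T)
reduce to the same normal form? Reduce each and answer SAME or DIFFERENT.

Answer: DIFFERENT — A ⇓ T, B ⇓ F

Reduction:
Term A:
  start: ((F ∧ (F ∨ (T ∨ T))) ∧ ((T ∨ (T ∨ F)) ∨ ¬(F ∨ T))) ∨ (T ∧ T)
  →1  (F ∧ ((T ∨ (T ∨ F)) ∨ ¬(F ∨ T))) ∨ (T ∧ T)
  →2  F ∨ (T ∧ T)
  →3  T ∧ T
  →4  T

Term B:
  start: ¬¬¬((T ∧ F) ∨ T)
  →1  ¬((T ∧ F) ∨ T)
  →2  ¬(T ∧ F) ∧ ¬T
  →3  (¬T ∨ ¬F) ∧ ¬T
  →4  (F ∨ ¬F) ∧ ¬T
  →5  ¬F ∧ ¬T
  →6  T ∧ ¬T
  →7  ¬T
  →8  F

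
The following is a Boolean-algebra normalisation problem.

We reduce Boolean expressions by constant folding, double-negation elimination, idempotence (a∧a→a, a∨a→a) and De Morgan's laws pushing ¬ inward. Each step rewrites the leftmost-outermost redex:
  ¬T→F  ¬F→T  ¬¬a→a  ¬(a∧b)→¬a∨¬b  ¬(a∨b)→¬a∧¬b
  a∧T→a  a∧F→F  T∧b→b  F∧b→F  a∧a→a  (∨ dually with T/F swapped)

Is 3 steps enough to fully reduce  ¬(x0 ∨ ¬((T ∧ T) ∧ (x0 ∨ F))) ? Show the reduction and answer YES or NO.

  start: ¬(x0 ∨ ¬((T ∧ T) ∧ (x0 ∨ F)))
  →1  ¬x0 ∧ ¬¬((T ∧ T) ∧ (x0 ∨ F))
  →2  ¬x0 ∧ ((T ∧ T) ∧ (x0 ∨ F))
  →3  ¬x0 ∧ (T ∧ (x0 ∨ F))

Answer: NO — after 3 steps the term is ¬x0 ∧ (T ∧ (x0 ∨ F)), not yet normal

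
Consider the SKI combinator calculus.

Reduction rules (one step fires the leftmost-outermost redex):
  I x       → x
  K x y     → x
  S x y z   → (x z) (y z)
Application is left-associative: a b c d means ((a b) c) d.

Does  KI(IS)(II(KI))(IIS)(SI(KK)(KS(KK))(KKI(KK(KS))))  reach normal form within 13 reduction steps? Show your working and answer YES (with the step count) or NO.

  start: KI(IS)(II(KI))(IIS)(SI(KK)(KS(KK))(KKI(KK(KS))))
  →1  I(II(KI))(IIS)(SI(KK)(KS(KK))(KKI(KK(KS))))
  →2  II(KI)(IIS)(SI(KK)(KS(KK))(KKI(KK(KS))))
  →3  I(KI)(IIS)(SI(KK)(KS(KK))(KKI(KK(KS))))
  →4  KI(IIS)(SI(KK)(KS(KK))(KKI(KK(KS))))
  →5  I(SI(KK)(KS(KK))(KKI(KK(KS))))
  →6  SI(KK)(KS(KK))(KKI(KK(KS)))
  →7  I(KS(KK))(KK(KS(KK)))(KKI(KK(KS)))
  →8  KS(KK)(KK(KS(KK)))(KKI(KK(KS)))
  →9  S(KK(KS(KK)))(KKI(KK(KS)))
  →10  SK(KKI(KK(KS)))
  →11  SK(K(KK(KS)))
  →12  SK(KK)

Answer: YES — reaches normal form SK(KK) in 12 ≤ 13 steps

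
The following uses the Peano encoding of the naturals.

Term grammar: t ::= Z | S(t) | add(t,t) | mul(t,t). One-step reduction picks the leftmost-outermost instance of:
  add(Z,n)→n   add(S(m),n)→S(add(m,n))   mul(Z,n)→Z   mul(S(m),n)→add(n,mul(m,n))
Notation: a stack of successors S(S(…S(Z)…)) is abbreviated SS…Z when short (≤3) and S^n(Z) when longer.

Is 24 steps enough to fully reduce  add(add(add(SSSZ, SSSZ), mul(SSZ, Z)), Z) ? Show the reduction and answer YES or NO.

Answer: YES — reaches normal form S^6(Z) in 23 ≤ 24 steps

Working:
  start: add(add(add(SSSZ, SSSZ), mul(SSZ, Z)), Z)
  [1] add(add(S(add(SSZ, SSSZ)), mul(SSZ, Z)), Z)
  [2] add(S(add(add(SSZ, SSSZ), mul(SSZ, Z))), Z)
  [3] S(add(add(add(SSZ, SSSZ), mul(SSZ, Z)), Z))
  [4] S(add(add(S(add(SZ, SSSZ)), mul(SSZ, Z)), Z))
  [5] S(add(S(add(add(SZ, SSSZ), mul(SSZ, Z))), Z))
  [6] S(S(add(add(add(SZ, SSSZ), mul(SSZ, Z)), Z)))
  [7] S(S(add(add(S(add(Z, SSSZ)), mul(SSZ, Z)), Z)))
  [8] S(S(add(S(add(add(Z, SSSZ), mul(SSZ, Z))), Z)))
  [9] S(S(S(add(add(add(Z, SSSZ), mul(SSZ, Z)), Z))))
  [10] S(S(S(add(add(SSSZ, mul(SSZ, Z)), Z))))
  [11] S(S(S(add(S(add(SSZ, mul(SSZ, Z))), Z))))
  [12] S(S(S(S(add(add(SSZ, mul(SSZ, Z)), Z)))))
  [13] S(S(S(S(add(S(add(SZ, mul(SSZ, Z))), Z)))))
  [14] S(S(S(S(S(add(add(SZ, mul(SSZ, Z)), Z))))))
  [15] S(S(S(S(S(add(S(add(Z, mul(SSZ, Z))), Z))))))
  [16] S(S(S(S(S(S(add(add(Z, mul(SSZ, Z)), Z)))))))
  [17] S(S(S(S(S(S(add(mul(SSZ, Z), Z)))))))
  [18] S(S(S(S(S(S(add(add(Z, mul(SZ, Z)), Z)))))))
  [19] S(S(S(S(S(S(add(mul(SZ, Z), Z)))))))
  [20] S(S(S(S(S(S(add(add(Z, mul(Z, Z)), Z)))))))
  [21] S(S(S(S(S(S(add(mul(Z, Z), Z)))))))
  [22] S(S(S(S(S(S(add(Z, Z)))))))
  [23] S^6(Z)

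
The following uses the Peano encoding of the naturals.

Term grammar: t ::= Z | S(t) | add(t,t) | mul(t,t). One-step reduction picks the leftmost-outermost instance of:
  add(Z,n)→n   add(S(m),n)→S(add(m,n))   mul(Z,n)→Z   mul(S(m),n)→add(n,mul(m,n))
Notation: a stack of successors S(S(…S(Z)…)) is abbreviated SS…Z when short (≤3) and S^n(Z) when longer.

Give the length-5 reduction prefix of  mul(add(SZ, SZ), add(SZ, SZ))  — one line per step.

  start: mul(add(SZ, SZ), add(SZ, SZ))
  →1  mul(S(add(Z, SZ)), add(SZ, SZ))
  →2  add(add(SZ, SZ), mul(add(Z, SZ), add(SZ, SZ)))
  →3  add(S(add(Z, SZ)), mul(add(Z, SZ), add(SZ, SZ)))
  →4  S(add(add(Z, SZ), mul(add(Z, SZ), add(SZ, SZ))))
  →5  S(add(SZ, mul(add(Z, SZ), add(SZ, SZ))))

Answer: after 5 steps: S(add(SZ, mul(add(Z, SZ), add(SZ, SZ))))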